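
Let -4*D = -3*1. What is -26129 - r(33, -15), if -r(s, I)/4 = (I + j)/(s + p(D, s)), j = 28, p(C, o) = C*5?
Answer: -3840755/147 ≈ -26128.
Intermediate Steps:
D = 3/4 (D = -(-3)/4 = -1/4*(-3) = 3/4 ≈ 0.75000)
p(C, o) = 5*C
r(s, I) = -4*(28 + I)/(15/4 + s) (r(s, I) = -4*(I + 28)/(s + 5*(3/4)) = -4*(28 + I)/(s + 15/4) = -4*(28 + I)/(15/4 + s))
-26129 - r(33, -15) = -26129 - 16*(-28 - 1*(-15))/(15 + 4*33) = -26129 - 16*(-28 + 15)/(15 + 132) = -26129 - 16*(-13)/147 = -26129 - 1*(-208/147) = -26129 + 208/147 = -3840755/147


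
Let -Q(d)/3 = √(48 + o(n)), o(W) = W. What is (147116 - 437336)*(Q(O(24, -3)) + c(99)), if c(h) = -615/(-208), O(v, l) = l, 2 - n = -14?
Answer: 317573235/52 ≈ 6.1072e+6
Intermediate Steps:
n = 16 (n = 2 - 1*(-14) = 2 + 14 = 16)
c(h) = 615/208 (c(h) = -615*(-1/208) = 615/208)
Q(d) = -24 (Q(d) = -3*√(48 + 16) = -3*√64 = -3*8 = -24)
(147116 - 437336)*(Q(O(24, -3)) + c(99)) = (147116 - 437336)*(-24 + 615/208) = -290220*(-4377/208) = 317573235/52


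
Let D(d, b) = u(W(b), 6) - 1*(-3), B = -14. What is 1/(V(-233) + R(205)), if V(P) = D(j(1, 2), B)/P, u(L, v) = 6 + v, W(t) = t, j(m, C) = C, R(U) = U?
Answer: 233/47750 ≈ 0.0048796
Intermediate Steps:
D(d, b) = 15 (D(d, b) = (6 + 6) - 1*(-3) = 12 + 3 = 15)
V(P) = 15/P
1/(V(-233) + R(205)) = 1/(15/(-233) + 205) = 1/(15*(-1/233) + 205) = 1/(-15/233 + 205) = 1/(47750/233) = 233/47750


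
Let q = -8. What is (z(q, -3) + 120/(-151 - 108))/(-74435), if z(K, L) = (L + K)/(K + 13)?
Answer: 3449/96393325 ≈ 3.5780e-5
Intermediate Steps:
z(K, L) = (K + L)/(13 + K)
(z(q, -3) + 120/(-151 - 108))/(-74435) = ((-8 - 3)/(13 - 8) + 120/(-151 - 108))/(-74435) = (-11/5 + 120/(-259))*(-1/74435) = ((⅕)*(-11) + 120*(-1/259))*(-1/74435) = (-11/5 - 120/259)*(-1/74435) = -3449/1295*(-1/74435) = 3449/96393325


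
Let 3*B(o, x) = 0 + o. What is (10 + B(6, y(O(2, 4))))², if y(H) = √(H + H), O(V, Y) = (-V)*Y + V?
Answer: 144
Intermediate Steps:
O(V, Y) = V - V*Y (O(V, Y) = -V*Y + V = V - V*Y)
y(H) = √2*√H (y(H) = √(2*H) = √2*√H)
B(o, x) = o/3 (B(o, x) = (0 + o)/3 = o/3)
(10 + B(6, y(O(2, 4))))² = (10 + (⅓)*6)² = (10 + 2)² = 12² = 144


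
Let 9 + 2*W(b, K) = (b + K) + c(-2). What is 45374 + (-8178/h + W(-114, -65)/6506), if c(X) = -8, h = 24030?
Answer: 591139866026/13028265 ≈ 45374.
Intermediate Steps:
W(b, K) = -17/2 + K/2 + b/2 (W(b, K) = -9/2 + ((b + K) - 8)/2 = -9/2 + ((K + b) - 8)/2 = -9/2 + (-8 + K + b)/2 = -9/2 + (-4 + K/2 + b/2) = -17/2 + K/2 + b/2)
45374 + (-8178/h + W(-114, -65)/6506) = 45374 + (-8178/24030 + (-17/2 + (½)*(-65) + (½)*(-114))/6506) = 45374 + (-8178*1/24030 + (-17/2 - 65/2 - 57)*(1/6506)) = 45374 + (-1363/4005 - 98*1/6506) = 45374 + (-1363/4005 - 49/3253) = 45374 - 4630084/13028265 = 591139866026/13028265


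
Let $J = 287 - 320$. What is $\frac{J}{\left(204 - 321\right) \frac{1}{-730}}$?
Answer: $- \frac{8030}{39} \approx -205.9$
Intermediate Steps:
$J = -33$ ($J = 287 - 320 = -33$)
$\frac{J}{\left(204 - 321\right) \frac{1}{-730}} = - \frac{33}{\left(204 - 321\right) \frac{1}{-730}} = - \frac{33}{\left(-117\right) \left(- \frac{1}{730}\right)} = - \frac{33}{\frac{117}{730}} = \left(-33\right) \frac{730}{117} = - \frac{8030}{39}$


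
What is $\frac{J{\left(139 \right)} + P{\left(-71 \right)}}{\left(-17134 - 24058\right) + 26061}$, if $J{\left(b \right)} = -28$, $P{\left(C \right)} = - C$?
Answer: $- \frac{43}{15131} \approx -0.0028418$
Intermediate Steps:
$\frac{J{\left(139 \right)} + P{\left(-71 \right)}}{\left(-17134 - 24058\right) + 26061} = \frac{-28 - -71}{\left(-17134 - 24058\right) + 26061} = \frac{-28 + 71}{-41192 + 26061} = \frac{43}{-15131} = 43 \left(- \frac{1}{15131}\right) = - \frac{43}{15131}$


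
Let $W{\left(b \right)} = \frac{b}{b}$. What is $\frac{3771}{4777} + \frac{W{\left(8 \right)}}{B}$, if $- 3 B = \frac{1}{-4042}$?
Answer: $\frac{57929673}{4777} \approx 12127.0$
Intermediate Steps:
$B = \frac{1}{12126}$ ($B = - \frac{1}{3 \left(-4042\right)} = \left(- \frac{1}{3}\right) \left(- \frac{1}{4042}\right) = \frac{1}{12126} \approx 8.2467 \cdot 10^{-5}$)
$W{\left(b \right)} = 1$
$\frac{3771}{4777} + \frac{W{\left(8 \right)}}{B} = \frac{3771}{4777} + 1 \frac{1}{\frac{1}{12126}} = 3771 \cdot \frac{1}{4777} + 1 \cdot 12126 = \frac{3771}{4777} + 12126 = \frac{57929673}{4777}$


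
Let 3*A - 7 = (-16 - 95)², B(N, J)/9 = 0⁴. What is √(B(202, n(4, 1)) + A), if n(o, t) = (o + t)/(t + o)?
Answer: 2*√9246/3 ≈ 64.104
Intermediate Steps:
n(o, t) = 1 (n(o, t) = (o + t)/(o + t) = 1)
B(N, J) = 0 (B(N, J) = 9*0⁴ = 9*0 = 0)
A = 12328/3 (A = 7/3 + (-16 - 95)²/3 = 7/3 + (⅓)*(-111)² = 7/3 + (⅓)*12321 = 7/3 + 4107 = 12328/3 ≈ 4109.3)
√(B(202, n(4, 1)) + A) = √(0 + 12328/3) = √(12328/3) = 2*√9246/3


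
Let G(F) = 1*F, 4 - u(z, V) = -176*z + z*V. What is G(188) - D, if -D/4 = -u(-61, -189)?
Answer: 89232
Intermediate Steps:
u(z, V) = 4 + 176*z - V*z (u(z, V) = 4 - (-176*z + z*V) = 4 - (-176*z + V*z) = 4 + (176*z - V*z) = 4 + 176*z - V*z)
G(F) = F
D = -89044 (D = -(-4)*(4 + 176*(-61) - 1*(-189)*(-61)) = -(-4)*(4 - 10736 - 11529) = -(-4)*(-22261) = -4*22261 = -89044)
G(188) - D = 188 - 1*(-89044) = 188 + 89044 = 89232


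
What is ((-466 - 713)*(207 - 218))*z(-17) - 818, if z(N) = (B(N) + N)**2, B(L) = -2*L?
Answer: 3747223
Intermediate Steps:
z(N) = N**2 (z(N) = (-2*N + N)**2 = (-N)**2 = N**2)
((-466 - 713)*(207 - 218))*z(-17) - 818 = ((-466 - 713)*(207 - 218))*(-17)**2 - 818 = -1179*(-11)*289 - 818 = 12969*289 - 818 = 3748041 - 818 = 3747223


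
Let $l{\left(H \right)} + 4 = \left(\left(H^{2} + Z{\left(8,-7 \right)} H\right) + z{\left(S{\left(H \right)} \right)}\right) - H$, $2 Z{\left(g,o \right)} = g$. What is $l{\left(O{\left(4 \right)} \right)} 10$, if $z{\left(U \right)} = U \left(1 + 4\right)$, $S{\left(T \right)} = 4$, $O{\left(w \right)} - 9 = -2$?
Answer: $860$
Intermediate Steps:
$O{\left(w \right)} = 7$ ($O{\left(w \right)} = 9 - 2 = 7$)
$Z{\left(g,o \right)} = \frac{g}{2}$
$z{\left(U \right)} = 5 U$ ($z{\left(U \right)} = U 5 = 5 U$)
$l{\left(H \right)} = 16 + H^{2} + 3 H$ ($l{\left(H \right)} = -4 - \left(-20 + H - H^{2} - \frac{1}{2} \cdot 8 H\right) = -4 - \left(-20 - H^{2} - 3 H\right) = -4 + \left(20 + H^{2} + 3 H\right) = 16 + H^{2} + 3 H$)
$l{\left(O{\left(4 \right)} \right)} 10 = \left(16 + 7^{2} + 3 \cdot 7\right) 10 = \left(16 + 49 + 21\right) 10 = 86 \cdot 10 = 860$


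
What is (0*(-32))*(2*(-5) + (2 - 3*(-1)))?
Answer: 0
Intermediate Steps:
(0*(-32))*(2*(-5) + (2 - 3*(-1))) = 0*(-10 + (2 + 3)) = 0*(-10 + 5) = 0*(-5) = 0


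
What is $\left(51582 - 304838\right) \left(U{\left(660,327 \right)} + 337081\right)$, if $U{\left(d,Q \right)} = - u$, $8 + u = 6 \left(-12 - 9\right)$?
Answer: $-85401722040$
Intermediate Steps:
$u = -134$ ($u = -8 + 6 \left(-12 - 9\right) = -8 + 6 \left(-21\right) = -8 - 126 = -134$)
$U{\left(d,Q \right)} = 134$ ($U{\left(d,Q \right)} = \left(-1\right) \left(-134\right) = 134$)
$\left(51582 - 304838\right) \left(U{\left(660,327 \right)} + 337081\right) = \left(51582 - 304838\right) \left(134 + 337081\right) = \left(-253256\right) 337215 = -85401722040$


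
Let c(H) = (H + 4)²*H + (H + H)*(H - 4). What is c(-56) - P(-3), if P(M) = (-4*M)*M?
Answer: -144668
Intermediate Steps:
P(M) = -4*M²
c(H) = H*(4 + H)² + 2*H*(-4 + H) (c(H) = (4 + H)²*H + (2*H)*(-4 + H) = H*(4 + H)² + 2*H*(-4 + H))
c(-56) - P(-3) = -56*(8 + (-56)² + 10*(-56)) - (-4)*(-3)² = -56*(8 + 3136 - 560) - (-4)*9 = -56*2584 - 1*(-36) = -144704 + 36 = -144668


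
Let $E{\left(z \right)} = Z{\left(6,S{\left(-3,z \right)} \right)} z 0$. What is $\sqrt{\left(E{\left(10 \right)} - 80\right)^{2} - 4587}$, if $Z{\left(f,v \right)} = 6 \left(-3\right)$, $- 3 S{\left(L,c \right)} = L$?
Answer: $7 \sqrt{37} \approx 42.579$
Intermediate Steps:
$S{\left(L,c \right)} = - \frac{L}{3}$
$Z{\left(f,v \right)} = -18$
$E{\left(z \right)} = 0$ ($E{\left(z \right)} = - 18 z 0 = 0$)
$\sqrt{\left(E{\left(10 \right)} - 80\right)^{2} - 4587} = \sqrt{\left(0 - 80\right)^{2} - 4587} = \sqrt{\left(-80\right)^{2} - 4587} = \sqrt{6400 - 4587} = \sqrt{1813} = 7 \sqrt{37}$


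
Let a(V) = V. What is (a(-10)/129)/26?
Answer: -5/1677 ≈ -0.0029815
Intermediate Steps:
(a(-10)/129)/26 = (-10/129)/26 = (-10*1/129)/26 = (1/26)*(-10/129) = -5/1677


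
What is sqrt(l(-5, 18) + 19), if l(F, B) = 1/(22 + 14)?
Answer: sqrt(685)/6 ≈ 4.3621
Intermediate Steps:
l(F, B) = 1/36
sqrt(l(-5, 18) + 19) = sqrt(1/36 + 19) = sqrt(685/36) = sqrt(685)/6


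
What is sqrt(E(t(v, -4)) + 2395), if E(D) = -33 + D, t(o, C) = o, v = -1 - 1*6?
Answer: sqrt(2355) ≈ 48.528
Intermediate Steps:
v = -7 (v = -1 - 6 = -7)
sqrt(E(t(v, -4)) + 2395) = sqrt((-33 - 7) + 2395) = sqrt(-40 + 2395) = sqrt(2355)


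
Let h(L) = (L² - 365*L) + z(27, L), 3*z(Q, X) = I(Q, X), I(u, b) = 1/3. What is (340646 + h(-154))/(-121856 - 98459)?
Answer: -3785149/1982835 ≈ -1.9090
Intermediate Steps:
I(u, b) = ⅓
z(Q, X) = ⅑ (z(Q, X) = (⅓)*(⅓) = ⅑)
h(L) = ⅑ + L² - 365*L (h(L) = (L² - 365*L) + ⅑ = ⅑ + L² - 365*L)
(340646 + h(-154))/(-121856 - 98459) = (340646 + (⅑ + (-154)² - 365*(-154)))/(-121856 - 98459) = (340646 + (⅑ + 23716 + 56210))/(-220315) = (340646 + 719335/9)*(-1/220315) = (3785149/9)*(-1/220315) = -3785149/1982835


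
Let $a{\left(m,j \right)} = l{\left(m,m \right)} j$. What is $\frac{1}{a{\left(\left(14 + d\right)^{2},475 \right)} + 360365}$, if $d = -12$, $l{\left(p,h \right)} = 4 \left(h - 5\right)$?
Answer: $\frac{1}{358465} \approx 2.7897 \cdot 10^{-6}$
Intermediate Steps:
$l{\left(p,h \right)} = -20 + 4 h$ ($l{\left(p,h \right)} = 4 \left(-5 + h\right) = -20 + 4 h$)
$a{\left(m,j \right)} = j \left(-20 + 4 m\right)$ ($a{\left(m,j \right)} = \left(-20 + 4 m\right) j = j \left(-20 + 4 m\right)$)
$\frac{1}{a{\left(\left(14 + d\right)^{2},475 \right)} + 360365} = \frac{1}{4 \cdot 475 \left(-5 + \left(14 - 12\right)^{2}\right) + 360365} = \frac{1}{4 \cdot 475 \left(-5 + 2^{2}\right) + 360365} = \frac{1}{4 \cdot 475 \left(-5 + 4\right) + 360365} = \frac{1}{4 \cdot 475 \left(-1\right) + 360365} = \frac{1}{-1900 + 360365} = \frac{1}{358465}$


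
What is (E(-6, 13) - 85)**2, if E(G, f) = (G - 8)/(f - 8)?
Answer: 192721/25 ≈ 7708.8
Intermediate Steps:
E(G, f) = (-8 + G)/(-8 + f)
(E(-6, 13) - 85)**2 = ((-8 - 6)/(-8 + 13) - 85)**2 = (-14/5 - 85)**2 = (-439/5)**2 = 192721/25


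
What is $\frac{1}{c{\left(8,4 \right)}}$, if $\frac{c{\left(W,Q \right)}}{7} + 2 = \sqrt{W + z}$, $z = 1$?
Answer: $\frac{1}{7} \approx 0.14286$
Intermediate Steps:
$c{\left(W,Q \right)} = -14 + 7 \sqrt{1 + W}$ ($c{\left(W,Q \right)} = -14 + 7 \sqrt{W + 1} = -14 + 7 \sqrt{1 + W}$)
$\frac{1}{c{\left(8,4 \right)}} = \frac{1}{-14 + 7 \sqrt{1 + 8}} = \frac{1}{-14 + 7 \sqrt{9}} = \frac{1}{-14 + 7 \cdot 3} = \frac{1}{-14 + 21} = \frac{1}{7}$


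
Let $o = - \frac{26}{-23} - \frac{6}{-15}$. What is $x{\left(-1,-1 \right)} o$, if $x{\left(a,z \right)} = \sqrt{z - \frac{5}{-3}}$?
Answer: $\frac{176 \sqrt{6}}{345} \approx 1.2496$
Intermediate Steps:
$x{\left(a,z \right)} = \sqrt{\frac{5}{3} + z}$ ($x{\left(a,z \right)} = \sqrt{z - - \frac{5}{3}} = \sqrt{z + \frac{5}{3}} = \sqrt{\frac{5}{3} + z}$)
$o = \frac{176}{115}$ ($o = \left(-26\right) \left(- \frac{1}{23}\right) - - \frac{2}{5} = \frac{26}{23} + \frac{2}{5} = \frac{176}{115} \approx 1.5304$)
$x{\left(-1,-1 \right)} o = \frac{\sqrt{15 + 9 \left(-1\right)}}{3} \cdot \frac{176}{115} = \frac{\sqrt{15 - 9}}{3} \cdot \frac{176}{115} = \frac{\sqrt{6}}{3} \cdot \frac{176}{115} = \frac{176 \sqrt{6}}{345}$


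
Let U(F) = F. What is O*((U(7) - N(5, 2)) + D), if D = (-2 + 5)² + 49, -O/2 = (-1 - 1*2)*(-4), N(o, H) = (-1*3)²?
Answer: -1344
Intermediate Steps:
N(o, H) = 9 (N(o, H) = (-3)² = 9)
O = -24 (O = -2*(-1 - 1*2)*(-4) = -2*(-1 - 2)*(-4) = -(-6)*(-4) = -2*12 = -24)
D = 58 (D = 3² + 49 = 9 + 49 = 58)
O*((U(7) - N(5, 2)) + D) = -24*((7 - 1*9) + 58) = -24*((7 - 9) + 58) = -24*(-2 + 58) = -24*56 = -1344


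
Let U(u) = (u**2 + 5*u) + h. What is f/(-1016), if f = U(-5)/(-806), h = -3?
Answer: -3/818896 ≈ -3.6635e-6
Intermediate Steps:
U(u) = -3 + u**2 + 5*u (U(u) = (u**2 + 5*u) - 3 = -3 + u**2 + 5*u)
f = 3/806 (f = (-3 + (-5)**2 + 5*(-5))/(-806) = -(-3 + 25 - 25)/806 = -1/806*(-3) = 3/806 ≈ 0.0037221)
f/(-1016) = (3/806)/(-1016) = (3/806)*(-1/1016) = -3/818896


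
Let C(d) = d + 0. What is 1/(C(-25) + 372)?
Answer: 1/347 ≈ 0.0028818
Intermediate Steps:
C(d) = d
1/(C(-25) + 372) = 1/(-25 + 372) = 1/347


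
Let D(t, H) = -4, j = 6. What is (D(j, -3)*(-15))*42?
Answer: 2520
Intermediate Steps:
(D(j, -3)*(-15))*42 = -4*(-15)*42 = 60*42 = 2520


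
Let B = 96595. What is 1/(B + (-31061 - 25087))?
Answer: 1/40447 ≈ 2.4724e-5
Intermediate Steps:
1/(B + (-31061 - 25087)) = 1/(96595 + (-31061 - 25087)) = 1/(96595 - 56148) = 1/40447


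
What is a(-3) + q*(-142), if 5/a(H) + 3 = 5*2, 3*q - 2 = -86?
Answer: 27837/7 ≈ 3976.7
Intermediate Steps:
q = -28 (q = ⅔ + (⅓)*(-86) = ⅔ - 86/3 = -28)
a(H) = 5/7 (a(H) = 5/(-3 + 5*2) = 5/(-3 + 10) = 5/7)
a(-3) + q*(-142) = 5/7 - 28*(-142) = 5/7 + 3976 = 27837/7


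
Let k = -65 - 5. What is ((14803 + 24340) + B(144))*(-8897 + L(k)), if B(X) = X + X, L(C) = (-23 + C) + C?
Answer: -357244860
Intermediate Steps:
k = -70
L(C) = -23 + 2*C
B(X) = 2*X
((14803 + 24340) + B(144))*(-8897 + L(k)) = ((14803 + 24340) + 2*144)*(-8897 + (-23 + 2*(-70))) = (39143 + 288)*(-8897 + (-23 - 140)) = 39431*(-8897 - 163) = 39431*(-9060) = -357244860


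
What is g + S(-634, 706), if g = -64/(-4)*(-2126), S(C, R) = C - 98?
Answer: -34748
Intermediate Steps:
S(C, R) = -98 + C
g = -34016 (g = -64*(-¼)*(-2126) = 16*(-2126) = -34016)
g + S(-634, 706) = -34016 + (-98 - 634) = -34016 - 732 = -34748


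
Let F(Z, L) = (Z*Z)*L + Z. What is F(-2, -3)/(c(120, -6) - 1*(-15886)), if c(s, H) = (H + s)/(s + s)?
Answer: -560/635459 ≈ -0.00088125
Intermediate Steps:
F(Z, L) = Z + L*Z² (F(Z, L) = Z²*L + Z = L*Z² + Z = Z + L*Z²)
c(s, H) = (H + s)/(2*s) (c(s, H) = (H + s)/((2*s)) = (H + s)*(1/(2*s)) = (H + s)/(2*s))
F(-2, -3)/(c(120, -6) - 1*(-15886)) = (-2*(1 - 3*(-2)))/((½)*(-6 + 120)/120 - 1*(-15886)) = (-2*(1 + 6))/((½)*(1/120)*114 + 15886) = (-2*7)/(19/40 + 15886) = -14/635459/40 = -14*40/635459 = -560/635459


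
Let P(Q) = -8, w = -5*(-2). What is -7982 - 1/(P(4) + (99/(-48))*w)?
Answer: -1827870/229 ≈ -7982.0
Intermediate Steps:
w = 10
-7982 - 1/(P(4) + (99/(-48))*w) = -7982 - 1/(-8 + (99/(-48))*10) = -7982 - 1/(-8 + (99*(-1/48))*10) = -7982 - 1/(-8 - 33/16*10) = -7982 - 1/(-8 - 165/8) = -7982 - 1/(-229/8) = -7982 - 1*(-8/229) = -7982 + 8/229 = -1827870/229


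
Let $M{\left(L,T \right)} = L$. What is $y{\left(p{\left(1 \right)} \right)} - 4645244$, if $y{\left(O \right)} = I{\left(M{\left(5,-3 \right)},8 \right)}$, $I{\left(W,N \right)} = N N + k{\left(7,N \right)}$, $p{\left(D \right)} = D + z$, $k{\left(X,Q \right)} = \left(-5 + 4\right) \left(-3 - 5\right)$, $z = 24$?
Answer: $-4645172$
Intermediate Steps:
$k{\left(X,Q \right)} = 8$ ($k{\left(X,Q \right)} = \left(-1\right) \left(-8\right) = 8$)
$p{\left(D \right)} = 24 + D$ ($p{\left(D \right)} = D + 24 = 24 + D$)
$I{\left(W,N \right)} = 8 + N^{2}$ ($I{\left(W,N \right)} = N N + 8 = N^{2} + 8 = 8 + N^{2}$)
$y{\left(O \right)} = 72$ ($y{\left(O \right)} = 8 + 8^{2} = 8 + 64 = 72$)
$y{\left(p{\left(1 \right)} \right)} - 4645244 = 72 - 4645244 = -4645172$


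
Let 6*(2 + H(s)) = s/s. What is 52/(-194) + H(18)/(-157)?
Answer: -23425/91374 ≈ -0.25636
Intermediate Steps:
H(s) = -11/6 (H(s) = -2 + (s/s)/6 = -2 + (1/6)*1 = -2 + 1/6 = -11/6)
52/(-194) + H(18)/(-157) = 52/(-194) - 11/6/(-157) = 52*(-1/194) - 11/6*(-1/157) = -26/97 + 11/942 = -23425/91374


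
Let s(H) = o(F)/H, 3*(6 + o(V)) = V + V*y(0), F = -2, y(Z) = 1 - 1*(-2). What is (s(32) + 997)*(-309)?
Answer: -4927829/16 ≈ -3.0799e+5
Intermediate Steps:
y(Z) = 3 (y(Z) = 1 + 2 = 3)
o(V) = -6 + 4*V/3 (o(V) = -6 + (V + V*3)/3 = -6 + (V + 3*V)/3 = -6 + (4*V)/3 = -6 + 4*V/3)
s(H) = -26/(3*H) (s(H) = (-6 + (4/3)*(-2))/H = (-6 - 8/3)/H = -26/(3*H))
(s(32) + 997)*(-309) = (-26/3/32 + 997)*(-309) = (-26/3*1/32 + 997)*(-309) = (-13/48 + 997)*(-309) = (47843/48)*(-309) = -4927829/16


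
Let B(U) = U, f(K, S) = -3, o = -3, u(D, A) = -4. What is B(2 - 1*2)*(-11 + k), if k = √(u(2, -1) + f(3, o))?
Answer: 0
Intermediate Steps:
k = I*√7 (k = √(-4 - 3) = √(-7) = I*√7 ≈ 2.6458*I)
B(2 - 1*2)*(-11 + k) = (2 - 1*2)*(-11 + I*√7) = (2 - 2)*(-11 + I*√7) = 0*(-11 + I*√7) = 0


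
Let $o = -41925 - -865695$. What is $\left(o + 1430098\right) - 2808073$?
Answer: $-554205$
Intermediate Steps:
$o = 823770$ ($o = -41925 + 865695 = 823770$)
$\left(o + 1430098\right) - 2808073 = \left(823770 + 1430098\right) - 2808073 = 2253868 - 2808073 = -554205$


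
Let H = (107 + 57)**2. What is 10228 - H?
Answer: -16668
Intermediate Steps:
H = 26896 (H = 164**2 = 26896)
10228 - H = 10228 - 1*26896 = 10228 - 26896 = -16668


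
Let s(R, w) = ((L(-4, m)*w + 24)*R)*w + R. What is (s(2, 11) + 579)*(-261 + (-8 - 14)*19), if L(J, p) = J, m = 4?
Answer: -95739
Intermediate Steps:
s(R, w) = R + R*w*(24 - 4*w) (s(R, w) = ((-4*w + 24)*R)*w + R = ((24 - 4*w)*R)*w + R = (R*(24 - 4*w))*w + R = R*w*(24 - 4*w) + R = R + R*w*(24 - 4*w))
(s(2, 11) + 579)*(-261 + (-8 - 14)*19) = (2*(1 - 4*11² + 24*11) + 579)*(-261 + (-8 - 14)*19) = (2*(1 - 4*121 + 264) + 579)*(-261 - 22*19) = (2*(1 - 484 + 264) + 579)*(-261 - 418) = (2*(-219) + 579)*(-679) = (-438 + 579)*(-679) = 141*(-679) = -95739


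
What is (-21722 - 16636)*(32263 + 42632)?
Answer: -2872822410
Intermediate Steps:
(-21722 - 16636)*(32263 + 42632) = -38358*74895 = -2872822410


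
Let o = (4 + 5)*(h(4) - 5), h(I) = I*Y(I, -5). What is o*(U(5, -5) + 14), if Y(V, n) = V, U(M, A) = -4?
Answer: 990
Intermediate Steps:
h(I) = I**2 (h(I) = I*I = I**2)
o = 99 (o = (4 + 5)*(4**2 - 5) = 9*(16 - 5) = 9*11 = 99)
o*(U(5, -5) + 14) = 99*(-4 + 14) = 99*10 = 990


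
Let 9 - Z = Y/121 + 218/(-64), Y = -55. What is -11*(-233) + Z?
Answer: 906703/352 ≈ 2575.9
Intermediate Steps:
Z = 4527/352 (Z = 9 - (-55/121 + 218/(-64)) = 9 - (-55*1/121 + 218*(-1/64)) = 9 - (-5/11 - 109/32) = 9 - 1*(-1359/352) = 9 + 1359/352 = 4527/352 ≈ 12.861)
-11*(-233) + Z = -11*(-233) + 4527/352 = 2563 + 4527/352 = 906703/352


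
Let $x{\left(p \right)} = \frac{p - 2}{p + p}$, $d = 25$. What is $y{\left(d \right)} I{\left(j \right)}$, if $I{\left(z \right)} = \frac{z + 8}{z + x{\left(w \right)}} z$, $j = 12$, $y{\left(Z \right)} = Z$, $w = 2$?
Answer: $500$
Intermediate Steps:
$x{\left(p \right)} = \frac{-2 + p}{2 p}$
$I{\left(z \right)} = 8 + z$ ($I{\left(z \right)} = \frac{z + 8}{z + \frac{-2 + 2}{2 \cdot 2}} z = \frac{8 + z}{z + \frac{1}{2} \cdot \frac{1}{2} \cdot 0} z = \frac{8 + z}{z + 0} z = \frac{8 + z}{z} z = 8 + z$)
$y{\left(d \right)} I{\left(j \right)} = 25 \left(8 + 12\right) = 25 \cdot 20 = 500$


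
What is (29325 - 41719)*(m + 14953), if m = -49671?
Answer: 430294892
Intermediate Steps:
(29325 - 41719)*(m + 14953) = (29325 - 41719)*(-49671 + 14953) = -12394*(-34718) = 430294892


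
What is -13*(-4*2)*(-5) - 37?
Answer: -557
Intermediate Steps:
-13*(-4*2)*(-5) - 37 = -(-104)*(-5) - 37 = -13*40 - 37 = -520 - 37 = -557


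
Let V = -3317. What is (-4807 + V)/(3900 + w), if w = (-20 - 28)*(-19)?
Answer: -677/401 ≈ -1.6883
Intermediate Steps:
w = 912 (w = -48*(-19) = 912)
(-4807 + V)/(3900 + w) = (-4807 - 3317)/(3900 + 912) = -8124/4812 = -8124*1/4812 = -677/401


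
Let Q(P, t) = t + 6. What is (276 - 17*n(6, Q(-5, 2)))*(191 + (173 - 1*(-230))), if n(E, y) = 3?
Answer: 133650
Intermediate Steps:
Q(P, t) = 6 + t
(276 - 17*n(6, Q(-5, 2)))*(191 + (173 - 1*(-230))) = (276 - 17*3)*(191 + (173 - 1*(-230))) = (276 - 51)*(191 + (173 + 230)) = 225*(191 + 403) = 225*594 = 133650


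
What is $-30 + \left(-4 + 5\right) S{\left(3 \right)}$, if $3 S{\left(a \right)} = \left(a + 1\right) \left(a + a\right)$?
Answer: $-22$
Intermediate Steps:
$S{\left(a \right)} = \frac{2 a \left(1 + a\right)}{3}$ ($S{\left(a \right)} = \frac{\left(a + 1\right) \left(a + a\right)}{3} = \frac{\left(1 + a\right) 2 a}{3} = \frac{2 a \left(1 + a\right)}{3}$)
$-30 + \left(-4 + 5\right) S{\left(3 \right)} = -30 + \left(-4 + 5\right) \frac{2}{3} \cdot 3 \left(1 + 3\right) = -30 + 1 \cdot \frac{2}{3} \cdot 3 \cdot 4 = -30 + 1 \cdot 8 = -30 + 8 = -22$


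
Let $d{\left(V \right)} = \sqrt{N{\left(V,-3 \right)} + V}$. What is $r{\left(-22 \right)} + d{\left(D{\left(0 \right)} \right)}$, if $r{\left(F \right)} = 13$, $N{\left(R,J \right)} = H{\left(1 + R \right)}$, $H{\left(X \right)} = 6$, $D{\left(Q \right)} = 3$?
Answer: $16$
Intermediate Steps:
$N{\left(R,J \right)} = 6$
$d{\left(V \right)} = \sqrt{6 + V}$
$r{\left(-22 \right)} + d{\left(D{\left(0 \right)} \right)} = 13 + \sqrt{6 + 3} = 13 + \sqrt{9} = 13 + 3 = 16$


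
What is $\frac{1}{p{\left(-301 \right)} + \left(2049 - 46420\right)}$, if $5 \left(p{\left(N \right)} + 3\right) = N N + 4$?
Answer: $- \frac{1}{26253} \approx -3.8091 \cdot 10^{-5}$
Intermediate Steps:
$p{\left(N \right)} = - \frac{11}{5} + \frac{N^{2}}{5}$ ($p{\left(N \right)} = -3 + \frac{N N + 4}{5} = -3 + \frac{N^{2} + 4}{5} = -3 + \frac{4 + N^{2}}{5} = -3 + \left(\frac{4}{5} + \frac{N^{2}}{5}\right) = - \frac{11}{5} + \frac{N^{2}}{5}$)
$\frac{1}{p{\left(-301 \right)} + \left(2049 - 46420\right)} = \frac{1}{\left(- \frac{11}{5} + \frac{\left(-301\right)^{2}}{5}\right) + \left(2049 - 46420\right)} = \frac{1}{\left(- \frac{11}{5} + \frac{1}{5} \cdot 90601\right) + \left(2049 - 46420\right)} = \frac{1}{\left(- \frac{11}{5} + \frac{90601}{5}\right) - 44371} = \frac{1}{18118 - 44371} = \frac{1}{-26253} = - \frac{1}{26253}$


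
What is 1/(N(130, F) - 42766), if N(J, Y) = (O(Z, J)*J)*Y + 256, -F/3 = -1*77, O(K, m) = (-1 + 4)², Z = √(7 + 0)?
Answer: 1/227760 ≈ 4.3906e-6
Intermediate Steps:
Z = √7 ≈ 2.6458
O(K, m) = 9 (O(K, m) = 3² = 9)
F = 231 (F = -(-3)*77 = -3*(-77) = 231)
N(J, Y) = 256 + 9*J*Y (N(J, Y) = (9*J)*Y + 256 = 9*J*Y + 256 = 256 + 9*J*Y)
1/(N(130, F) - 42766) = 1/((256 + 9*130*231) - 42766) = 1/((256 + 270270) - 42766) = 1/(270526 - 42766) = 1/227760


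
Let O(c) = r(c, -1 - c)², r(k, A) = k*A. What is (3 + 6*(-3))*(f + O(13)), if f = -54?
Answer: -496050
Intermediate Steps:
r(k, A) = A*k
O(c) = c²*(-1 - c)² (O(c) = ((-1 - c)*c)² = (c*(-1 - c))² = c²*(-1 - c)²)
(3 + 6*(-3))*(f + O(13)) = (3 + 6*(-3))*(-54 + 13²*(1 + 13)²) = (3 - 18)*(-54 + 169*14²) = -15*(-54 + 169*196) = -15*(-54 + 33124) = -15*33070 = -496050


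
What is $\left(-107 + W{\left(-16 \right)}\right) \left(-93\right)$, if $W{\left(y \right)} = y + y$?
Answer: $12927$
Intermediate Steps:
$W{\left(y \right)} = 2 y$
$\left(-107 + W{\left(-16 \right)}\right) \left(-93\right) = \left(-107 + 2 \left(-16\right)\right) \left(-93\right) = \left(-107 - 32\right) \left(-93\right) = \left(-139\right) \left(-93\right) = 12927$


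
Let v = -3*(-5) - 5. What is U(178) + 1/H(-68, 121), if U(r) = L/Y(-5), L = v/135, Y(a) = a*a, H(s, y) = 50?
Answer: 31/1350 ≈ 0.022963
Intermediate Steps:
v = 10 (v = 15 - 5 = 10)
Y(a) = a**2
L = 2/27 (L = 10/135 = 10*(1/135) = 2/27 ≈ 0.074074)
U(r) = 2/675 (U(r) = 2/(27*((-5)**2)) = (2/27)/25 = (2/27)*(1/25) = 2/675)
U(178) + 1/H(-68, 121) = 2/675 + 1/50 = 31/1350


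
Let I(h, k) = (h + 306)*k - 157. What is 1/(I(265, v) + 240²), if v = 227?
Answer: 1/187060 ≈ 5.3459e-6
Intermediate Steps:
I(h, k) = -157 + k*(306 + h) (I(h, k) = (306 + h)*k - 157 = k*(306 + h) - 157 = -157 + k*(306 + h))
1/(I(265, v) + 240²) = 1/((-157 + 306*227 + 265*227) + 240²) = 1/((-157 + 69462 + 60155) + 57600) = 1/(129460 + 57600) = 1/187060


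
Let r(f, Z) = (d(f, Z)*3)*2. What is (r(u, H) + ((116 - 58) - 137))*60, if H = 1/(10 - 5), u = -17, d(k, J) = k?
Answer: -10860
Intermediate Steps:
H = ⅕ (H = 1/5 = ⅕ ≈ 0.20000)
r(f, Z) = 6*f (r(f, Z) = (f*3)*2 = (3*f)*2 = 6*f)
(r(u, H) + ((116 - 58) - 137))*60 = (6*(-17) + ((116 - 58) - 137))*60 = (-102 + (58 - 137))*60 = (-102 - 79)*60 = -181*60 = -10860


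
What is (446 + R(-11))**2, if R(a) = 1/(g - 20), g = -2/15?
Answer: 18137894329/91204 ≈ 1.9887e+5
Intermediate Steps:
g = -2/15 (g = -2*1/15 = -2/15 ≈ -0.13333)
R(a) = -15/302 (R(a) = 1/(-2/15 - 20) = 1/(-302/15) = -15/302)
(446 + R(-11))**2 = (446 - 15/302)**2 = (134677/302)**2 = 18137894329/91204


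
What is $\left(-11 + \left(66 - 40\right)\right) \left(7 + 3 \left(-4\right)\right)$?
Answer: $-75$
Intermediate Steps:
$\left(-11 + \left(66 - 40\right)\right) \left(7 + 3 \left(-4\right)\right) = \left(-11 + \left(66 - 40\right)\right) \left(7 - 12\right) = \left(-11 + 26\right) \left(-5\right) = 15 \left(-5\right) = -75$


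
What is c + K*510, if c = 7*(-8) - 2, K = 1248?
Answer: 636422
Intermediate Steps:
c = -58 (c = -56 - 2 = -58)
c + K*510 = -58 + 1248*510 = -58 + 636480 = 636422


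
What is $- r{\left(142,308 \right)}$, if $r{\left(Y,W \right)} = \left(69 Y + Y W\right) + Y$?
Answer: $-53676$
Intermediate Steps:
$r{\left(Y,W \right)} = 70 Y + W Y$ ($r{\left(Y,W \right)} = \left(69 Y + W Y\right) + Y = 70 Y + W Y$)
$- r{\left(142,308 \right)} = - 142 \left(70 + 308\right) = - 142 \cdot 378 = \left(-1\right) 53676 = -53676$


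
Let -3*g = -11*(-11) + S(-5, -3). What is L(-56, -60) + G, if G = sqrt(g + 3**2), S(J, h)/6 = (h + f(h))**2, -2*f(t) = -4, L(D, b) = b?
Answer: -60 + 10*I*sqrt(3)/3 ≈ -60.0 + 5.7735*I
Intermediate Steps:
f(t) = 2 (f(t) = -1/2*(-4) = 2)
S(J, h) = 6*(2 + h)**2 (S(J, h) = 6*(h + 2)**2 = 6*(2 + h)**2)
g = -127/3 (g = -(-11*(-11) + 6*(2 - 3)**2)/3 = -(121 + 6*(-1)**2)/3 = -(121 + 6*1)/3 = -(121 + 6)/3 = -1/3*127 = -127/3 ≈ -42.333)
G = 10*I*sqrt(3)/3 (G = sqrt(-127/3 + 3**2) = sqrt(-127/3 + 9) = sqrt(-100/3) = 10*I*sqrt(3)/3 ≈ 5.7735*I)
L(-56, -60) + G = -60 + 10*I*sqrt(3)/3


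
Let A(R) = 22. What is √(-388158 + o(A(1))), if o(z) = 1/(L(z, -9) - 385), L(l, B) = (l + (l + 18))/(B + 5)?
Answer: 16*I*√108091390/267 ≈ 623.02*I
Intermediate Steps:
L(l, B) = (18 + 2*l)/(5 + B) (L(l, B) = (l + (18 + l))/(5 + B) = (18 + 2*l)/(5 + B))
o(z) = 1/(-779/2 - z/2) (o(z) = 1/(2*(9 + z)/(5 - 9) - 385) = 1/(2*(9 + z)/(-4) - 385) = 1/(2*(-¼)*(9 + z) - 385) = 1/((-9/2 - z/2) - 385) = 1/(-779/2 - z/2))
√(-388158 + o(A(1))) = √(-388158 + 2/(-779 - 1*22)) = √(-388158 + 2/(-779 - 22)) = √(-388158 + 2/(-801)) = √(-388158 + 2*(-1/801)) = √(-388158 - 2/801) = √(-310914560/801) = 16*I*√108091390/267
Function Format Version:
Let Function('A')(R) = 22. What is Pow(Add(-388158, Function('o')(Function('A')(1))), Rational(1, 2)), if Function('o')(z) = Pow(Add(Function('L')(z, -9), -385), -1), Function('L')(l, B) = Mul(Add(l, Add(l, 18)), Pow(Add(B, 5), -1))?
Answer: Mul(Rational(16, 267), I, Pow(108091390, Rational(1, 2))) ≈ Mul(623.02, I)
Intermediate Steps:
Function('L')(l, B) = Mul(Pow(Add(5, B), -1), Add(18, Mul(2, l))) (Function('L')(l, B) = Mul(Add(l, Add(18, l)), Pow(Add(5, B), -1)) = Mul(Add(18, Mul(2, l)), Pow(Add(5, B), -1)) = Mul(Pow(Add(5, B), -1), Add(18, Mul(2, l))))
Function('o')(z) = Pow(Add(Rational(-779, 2), Mul(Rational(-1, 2), z)), -1) (Function('o')(z) = Pow(Add(Mul(2, Pow(Add(5, -9), -1), Add(9, z)), -385), -1) = Pow(Add(Mul(2, Pow(-4, -1), Add(9, z)), -385), -1) = Pow(Add(Mul(2, Rational(-1, 4), Add(9, z)), -385), -1) = Pow(Add(Add(Rational(-9, 2), Mul(Rational(-1, 2), z)), -385), -1) = Pow(Add(Rational(-779, 2), Mul(Rational(-1, 2), z)), -1))
Pow(Add(-388158, Function('o')(Function('A')(1))), Rational(1, 2)) = Pow(Add(-388158, Mul(2, Pow(Add(-779, Mul(-1, 22)), -1))), Rational(1, 2)) = Pow(Add(-388158, Mul(2, Pow(Add(-779, -22), -1))), Rational(1, 2)) = Pow(Add(-388158, Mul(2, Pow(-801, -1))), Rational(1, 2)) = Pow(Add(-388158, Mul(2, Rational(-1, 801))), Rational(1, 2)) = Pow(Add(-388158, Rational(-2, 801)), Rational(1, 2)) = Pow(Rational(-310914560, 801), Rational(1, 2)) = Mul(Rational(16, 267), I, Pow(108091390, Rational(1, 2)))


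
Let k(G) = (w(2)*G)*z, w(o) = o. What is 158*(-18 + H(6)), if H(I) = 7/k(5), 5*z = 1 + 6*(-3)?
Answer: -48901/17 ≈ -2876.5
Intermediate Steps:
z = -17/5 (z = (1 + 6*(-3))/5 = (1 - 18)/5 = (⅕)*(-17) = -17/5 ≈ -3.4000)
k(G) = -34*G/5 (k(G) = (2*G)*(-17/5) = -34*G/5)
H(I) = -7/34 (H(I) = 7/((-34/5*5)) = 7/(-34) = 7*(-1/34) = -7/34)
158*(-18 + H(6)) = 158*(-18 - 7/34) = 158*(-619/34) = -48901/17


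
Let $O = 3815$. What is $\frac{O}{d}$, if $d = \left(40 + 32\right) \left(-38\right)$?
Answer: $- \frac{3815}{2736} \approx -1.3944$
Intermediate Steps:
$d = -2736$ ($d = 72 \left(-38\right) = -2736$)
$\frac{O}{d} = \frac{3815}{-2736} = 3815 \left(- \frac{1}{2736}\right) = - \frac{3815}{2736}$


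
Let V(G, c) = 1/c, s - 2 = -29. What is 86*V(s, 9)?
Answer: 86/9 ≈ 9.5556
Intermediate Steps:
s = -27 (s = 2 - 29 = -27)
86*V(s, 9) = 86/9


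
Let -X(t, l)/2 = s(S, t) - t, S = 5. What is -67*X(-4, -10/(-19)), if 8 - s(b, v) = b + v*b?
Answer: 3618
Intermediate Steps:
s(b, v) = 8 - b - b*v (s(b, v) = 8 - (b + v*b) = 8 - (b + b*v) = 8 + (-b - b*v) = 8 - b - b*v)
X(t, l) = -6 + 12*t (X(t, l) = -2*((8 - 1*5 - 1*5*t) - t) = -2*((8 - 5 - 5*t) - t) = -2*((3 - 5*t) - t) = -2*(3 - 6*t) = -6 + 12*t)
-67*X(-4, -10/(-19)) = -67*(-6 + 12*(-4)) = -67*(-6 - 48) = -67*(-54) = 3618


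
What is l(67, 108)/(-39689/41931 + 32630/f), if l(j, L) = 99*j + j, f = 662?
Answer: 46495189350/335483603 ≈ 138.59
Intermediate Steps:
l(j, L) = 100*j
l(67, 108)/(-39689/41931 + 32630/f) = (100*67)/(-39689/41931 + 32630/662) = 6700/(-39689*1/41931 + 32630*(1/662)) = 6700/(-39689/41931 + 16315/331) = 6700/(670967206/13879161) = 6700*(13879161/670967206) = 46495189350/335483603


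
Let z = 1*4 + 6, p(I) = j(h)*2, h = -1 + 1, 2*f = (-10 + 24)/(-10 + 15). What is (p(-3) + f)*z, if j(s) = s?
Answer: 14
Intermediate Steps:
f = 7/5 (f = ((-10 + 24)/(-10 + 15))/2 = (14/5)/2 = (14*(⅕))/2 = (½)*(14/5) = 7/5 ≈ 1.4000)
h = 0
p(I) = 0 (p(I) = 0*2 = 0)
z = 10 (z = 4 + 6 = 10)
(p(-3) + f)*z = (0 + 7/5)*10 = (7/5)*10 = 14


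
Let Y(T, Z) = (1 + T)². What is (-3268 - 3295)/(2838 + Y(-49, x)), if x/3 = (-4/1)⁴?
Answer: -6563/5142 ≈ -1.2764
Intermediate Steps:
x = 768 (x = 3*(-4/1)⁴ = 3*(-4*1)⁴ = 3*(-4)⁴ = 3*256 = 768)
(-3268 - 3295)/(2838 + Y(-49, x)) = (-3268 - 3295)/(2838 + (1 - 49)²) = -6563/(2838 + (-48)²) = -6563/(2838 + 2304) = -6563/5142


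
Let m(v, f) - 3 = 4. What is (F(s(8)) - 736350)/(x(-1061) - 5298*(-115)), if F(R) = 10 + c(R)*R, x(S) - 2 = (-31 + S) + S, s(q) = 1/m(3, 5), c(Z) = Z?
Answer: -36080659/29748831 ≈ -1.2128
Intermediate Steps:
m(v, f) = 7 (m(v, f) = 3 + 4 = 7)
s(q) = ⅐ (s(q) = 1/7 = ⅐)
x(S) = -29 + 2*S (x(S) = 2 + ((-31 + S) + S) = 2 + (-31 + 2*S) = -29 + 2*S)
F(R) = 10 + R² (F(R) = 10 + R*R = 10 + R²)
(F(s(8)) - 736350)/(x(-1061) - 5298*(-115)) = ((10 + (⅐)²) - 736350)/((-29 + 2*(-1061)) - 5298*(-115)) = ((10 + 1/49) - 736350)/((-29 - 2122) + 609270) = (491/49 - 736350)/(-2151 + 609270) = -36080659/49/607119 = -36080659/49*1/607119 = -36080659/29748831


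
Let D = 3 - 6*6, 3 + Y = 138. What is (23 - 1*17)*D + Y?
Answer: -63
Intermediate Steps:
Y = 135 (Y = -3 + 138 = 135)
D = -33 (D = 3 - 36 = -33)
(23 - 1*17)*D + Y = (23 - 1*17)*(-33) + 135 = (23 - 17)*(-33) + 135 = 6*(-33) + 135 = -198 + 135 = -63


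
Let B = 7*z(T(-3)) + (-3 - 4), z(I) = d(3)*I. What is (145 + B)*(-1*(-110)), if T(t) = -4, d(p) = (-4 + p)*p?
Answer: 24420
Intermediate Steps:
d(p) = p*(-4 + p)
z(I) = -3*I (z(I) = (3*(-4 + 3))*I = (3*(-1))*I = -3*I)
B = 77 (B = 7*(-3*(-4)) + (-3 - 4) = 7*12 - 7 = 84 - 7 = 77)
(145 + B)*(-1*(-110)) = (145 + 77)*(-1*(-110)) = 222*110 = 24420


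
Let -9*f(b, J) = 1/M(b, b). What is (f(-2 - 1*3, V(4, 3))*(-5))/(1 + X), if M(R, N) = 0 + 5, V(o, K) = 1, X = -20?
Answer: -1/171 ≈ -0.0058480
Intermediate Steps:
M(R, N) = 5
f(b, J) = -1/45 (f(b, J) = -⅑/5 = -⅑*⅕ = -1/45)
(f(-2 - 1*3, V(4, 3))*(-5))/(1 + X) = (-1/45*(-5))/(1 - 20) = (⅑)/(-19) = (⅑)*(-1/19) = -1/171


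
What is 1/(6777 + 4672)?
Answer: 1/11449 ≈ 8.7344e-5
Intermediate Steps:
1/(6777 + 4672) = 1/11449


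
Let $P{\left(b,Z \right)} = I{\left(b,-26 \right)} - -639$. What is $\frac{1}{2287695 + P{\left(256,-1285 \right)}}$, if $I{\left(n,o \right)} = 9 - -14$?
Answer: $\frac{1}{2288357} \approx 4.3699 \cdot 10^{-7}$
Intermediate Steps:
$I{\left(n,o \right)} = 23$ ($I{\left(n,o \right)} = 9 + 14 = 23$)
$P{\left(b,Z \right)} = 662$ ($P{\left(b,Z \right)} = 23 - -639 = 23 + 639 = 662$)
$\frac{1}{2287695 + P{\left(256,-1285 \right)}} = \frac{1}{2287695 + 662} = \frac{1}{2288357}$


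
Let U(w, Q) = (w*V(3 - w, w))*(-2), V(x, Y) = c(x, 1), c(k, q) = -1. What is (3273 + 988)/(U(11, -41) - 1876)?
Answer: -4261/1854 ≈ -2.2983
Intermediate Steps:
V(x, Y) = -1
U(w, Q) = 2*w (U(w, Q) = (w*(-1))*(-2) = -w*(-2) = 2*w)
(3273 + 988)/(U(11, -41) - 1876) = (3273 + 988)/(2*11 - 1876) = 4261/(22 - 1876) = 4261/(-1854) = 4261*(-1/1854) = -4261/1854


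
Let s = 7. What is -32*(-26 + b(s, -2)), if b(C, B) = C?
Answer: 608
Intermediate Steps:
-32*(-26 + b(s, -2)) = -32*(-26 + 7) = -32*(-19) = 608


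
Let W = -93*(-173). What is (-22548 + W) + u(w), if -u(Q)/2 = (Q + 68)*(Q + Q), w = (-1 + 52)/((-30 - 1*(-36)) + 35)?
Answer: -11436735/1681 ≈ -6803.5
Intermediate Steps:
w = 51/41 (w = 51/((-30 + 36) + 35) = 51/(6 + 35) = 51/41 ≈ 1.2439)
u(Q) = -4*Q*(68 + Q) (u(Q) = -2*(Q + 68)*(Q + Q) = -2*(68 + Q)*2*Q = -4*Q*(68 + Q))
W = 16089
(-22548 + W) + u(w) = (-22548 + 16089) - 4*51/41*(68 + 51/41) = -6459 - 4*51/41*2839/41 = -6459 - 579156/1681 = -11436735/1681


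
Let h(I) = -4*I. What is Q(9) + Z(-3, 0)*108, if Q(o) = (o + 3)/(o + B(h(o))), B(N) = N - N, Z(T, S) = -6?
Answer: -1940/3 ≈ -646.67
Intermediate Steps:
B(N) = 0
Q(o) = (3 + o)/o (Q(o) = (o + 3)/(o + 0) = (3 + o)/o)
Q(9) + Z(-3, 0)*108 = (3 + 9)/9 - 6*108 = (⅑)*12 - 648 = 4/3 - 648 = -1940/3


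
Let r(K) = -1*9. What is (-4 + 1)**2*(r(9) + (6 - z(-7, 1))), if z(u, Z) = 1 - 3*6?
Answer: 126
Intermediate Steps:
r(K) = -9
z(u, Z) = -17 (z(u, Z) = 1 - 18 = -17)
(-4 + 1)**2*(r(9) + (6 - z(-7, 1))) = (-4 + 1)**2*(-9 + (6 - 1*(-17))) = (-3)**2*(-9 + (6 + 17)) = 9*(-9 + 23) = 9*14 = 126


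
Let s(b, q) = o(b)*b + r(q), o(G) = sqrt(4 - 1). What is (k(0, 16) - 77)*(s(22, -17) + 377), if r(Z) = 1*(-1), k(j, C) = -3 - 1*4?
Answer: -31584 - 1848*sqrt(3) ≈ -34785.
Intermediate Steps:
k(j, C) = -7 (k(j, C) = -3 - 4 = -7)
o(G) = sqrt(3)
r(Z) = -1
s(b, q) = -1 + b*sqrt(3) (s(b, q) = sqrt(3)*b - 1 = b*sqrt(3) - 1 = -1 + b*sqrt(3))
(k(0, 16) - 77)*(s(22, -17) + 377) = (-7 - 77)*((-1 + 22*sqrt(3)) + 377) = -84*(376 + 22*sqrt(3)) = -31584 - 1848*sqrt(3)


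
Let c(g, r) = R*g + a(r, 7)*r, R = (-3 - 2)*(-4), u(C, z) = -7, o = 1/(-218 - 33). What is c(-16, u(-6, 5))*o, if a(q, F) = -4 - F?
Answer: 243/251 ≈ 0.96813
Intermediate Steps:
o = -1/251 (o = 1/(-251) = -1/251 ≈ -0.0039841)
R = 20 (R = -5*(-4) = 20)
c(g, r) = -11*r + 20*g (c(g, r) = 20*g + (-4 - 1*7)*r = 20*g + (-4 - 7)*r = 20*g - 11*r = -11*r + 20*g)
c(-16, u(-6, 5))*o = (-11*(-7) + 20*(-16))*(-1/251) = (77 - 320)*(-1/251) = -243*(-1/251) = 243/251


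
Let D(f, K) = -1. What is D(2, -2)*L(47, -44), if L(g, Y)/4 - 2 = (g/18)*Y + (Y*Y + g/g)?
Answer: -65668/9 ≈ -7296.4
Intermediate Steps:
L(g, Y) = 12 + 4*Y**2 + 2*Y*g/9 (L(g, Y) = 8 + 4*((g/18)*Y + (Y*Y + g/g)) = 8 + 4*((g/18)*Y + (Y**2 + 1)) = 8 + 4*(Y*g/18 + (1 + Y**2)) = 8 + 4*(1 + Y**2 + Y*g/18) = 8 + (4 + 4*Y**2 + 2*Y*g/9) = 12 + 4*Y**2 + 2*Y*g/9)
D(2, -2)*L(47, -44) = -(12 + 4*(-44)**2 + (2/9)*(-44)*47) = -(12 + 4*1936 - 4136/9) = -(12 + 7744 - 4136/9) = -1*65668/9 = -65668/9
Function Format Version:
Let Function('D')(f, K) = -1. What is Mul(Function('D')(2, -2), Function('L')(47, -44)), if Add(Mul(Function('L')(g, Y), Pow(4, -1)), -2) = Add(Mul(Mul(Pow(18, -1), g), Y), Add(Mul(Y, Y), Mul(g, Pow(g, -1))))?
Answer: Rational(-65668, 9) ≈ -7296.4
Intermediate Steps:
Function('L')(g, Y) = Add(12, Mul(4, Pow(Y, 2)), Mul(Rational(2, 9), Y, g)) (Function('L')(g, Y) = Add(8, Mul(4, Add(Mul(Mul(Pow(18, -1), g), Y), Add(Mul(Y, Y), Mul(g, Pow(g, -1)))))) = Add(8, Mul(4, Add(Mul(Mul(Rational(1, 18), g), Y), Add(Pow(Y, 2), 1)))) = Add(8, Mul(4, Add(Mul(Rational(1, 18), Y, g), Add(1, Pow(Y, 2))))) = Add(8, Mul(4, Add(1, Pow(Y, 2), Mul(Rational(1, 18), Y, g)))) = Add(8, Add(4, Mul(4, Pow(Y, 2)), Mul(Rational(2, 9), Y, g))) = Add(12, Mul(4, Pow(Y, 2)), Mul(Rational(2, 9), Y, g)))
Mul(Function('D')(2, -2), Function('L')(47, -44)) = Mul(-1, Add(12, Mul(4, Pow(-44, 2)), Mul(Rational(2, 9), -44, 47))) = Mul(-1, Add(12, Mul(4, 1936), Rational(-4136, 9))) = Mul(-1, Add(12, 7744, Rational(-4136, 9))) = Mul(-1, Rational(65668, 9)) = Rational(-65668, 9)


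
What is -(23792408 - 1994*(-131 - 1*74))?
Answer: -24201178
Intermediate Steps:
-(23792408 - 1994*(-131 - 1*74)) = -(23792408 - 1994*(-131 - 74)) = -(23792408 + 408770) = -1994/(1/(7213 + (4719 + 205))) = -1994/(1/(7213 + 4924)) = -1994/(1/12137) = -1994/1/12137 = -1994*12137 = -24201178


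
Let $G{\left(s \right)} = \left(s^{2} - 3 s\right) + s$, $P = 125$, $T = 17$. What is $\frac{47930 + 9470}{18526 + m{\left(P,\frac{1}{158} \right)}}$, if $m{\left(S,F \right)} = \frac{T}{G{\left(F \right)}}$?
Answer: $\frac{9040500}{2705651} \approx 3.3413$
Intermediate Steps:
$G{\left(s \right)} = s^{2} - 2 s$
$m{\left(S,F \right)} = \frac{17}{F \left(-2 + F\right)}$
$\frac{47930 + 9470}{18526 + m{\left(P,\frac{1}{158} \right)}} = \frac{47930 + 9470}{18526 + \frac{17}{\frac{1}{158} \left(-2 + \frac{1}{158}\right)}} = \frac{57400}{18526 + \frac{17 \frac{1}{\frac{1}{158}}}{-2 + \frac{1}{158}}} = \frac{57400}{18526 + 17 \cdot 158 \frac{1}{- \frac{315}{158}}} = \frac{57400}{18526 + 17 \cdot 158 \left(- \frac{158}{315}\right)} = \frac{57400}{18526 - \frac{424388}{315}} = \frac{57400}{\frac{5411302}{315}} = 57400 \cdot \frac{315}{5411302} = \frac{9040500}{2705651}$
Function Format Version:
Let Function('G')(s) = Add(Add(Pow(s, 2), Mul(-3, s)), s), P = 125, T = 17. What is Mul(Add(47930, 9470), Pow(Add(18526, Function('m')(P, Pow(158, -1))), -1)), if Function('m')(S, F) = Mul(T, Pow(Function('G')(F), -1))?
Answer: Rational(9040500, 2705651) ≈ 3.3413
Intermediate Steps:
Function('G')(s) = Add(Pow(s, 2), Mul(-2, s))
Function('m')(S, F) = Mul(17, Pow(F, -1), Pow(Add(-2, F), -1)) (Function('m')(S, F) = Mul(17, Pow(Mul(F, Add(-2, F)), -1)) = Mul(17, Mul(Pow(F, -1), Pow(Add(-2, F), -1))) = Mul(17, Pow(F, -1), Pow(Add(-2, F), -1)))
Mul(Add(47930, 9470), Pow(Add(18526, Function('m')(P, Pow(158, -1))), -1)) = Mul(Add(47930, 9470), Pow(Add(18526, Mul(17, Pow(Pow(158, -1), -1), Pow(Add(-2, Pow(158, -1)), -1))), -1)) = Mul(57400, Pow(Add(18526, Mul(17, Pow(Rational(1, 158), -1), Pow(Add(-2, Rational(1, 158)), -1))), -1)) = Mul(57400, Pow(Add(18526, Mul(17, 158, Pow(Rational(-315, 158), -1))), -1)) = Mul(57400, Pow(Add(18526, Mul(17, 158, Rational(-158, 315))), -1)) = Mul(57400, Pow(Add(18526, Rational(-424388, 315)), -1)) = Mul(57400, Pow(Rational(5411302, 315), -1)) = Mul(57400, Rational(315, 5411302)) = Rational(9040500, 2705651)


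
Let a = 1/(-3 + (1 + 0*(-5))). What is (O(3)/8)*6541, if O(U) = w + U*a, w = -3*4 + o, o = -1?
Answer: -189689/16 ≈ -11856.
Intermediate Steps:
w = -13 (w = -3*4 - 1 = -12 - 1 = -13)
a = -½ (a = 1/(-3 + (1 + 0)) = 1/(-3 + 1) = 1/(-2) = -½ ≈ -0.50000)
O(U) = -13 - U/2 (O(U) = -13 + U*(-½) = -13 - U/2)
(O(3)/8)*6541 = ((-13 - ½*3)/8)*6541 = ((-13 - 3/2)*(⅛))*6541 = -29/2*⅛*6541 = -29/16*6541 = -189689/16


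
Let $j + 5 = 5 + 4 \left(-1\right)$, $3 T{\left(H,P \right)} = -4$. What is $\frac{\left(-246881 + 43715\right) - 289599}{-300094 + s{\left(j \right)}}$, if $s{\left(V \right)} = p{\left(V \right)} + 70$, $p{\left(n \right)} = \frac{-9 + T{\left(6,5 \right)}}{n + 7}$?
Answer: $\frac{4434885}{2700247} \approx 1.6424$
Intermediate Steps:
$T{\left(H,P \right)} = - \frac{4}{3}$ ($T{\left(H,P \right)} = \frac{1}{3} \left(-4\right) = - \frac{4}{3}$)
$j = -4$ ($j = -5 + \left(5 + 4 \left(-1\right)\right) = -5 + \left(5 - 4\right) = -5 + 1 = -4$)
$p{\left(n \right)} = - \frac{31}{3 \left(7 + n\right)}$ ($p{\left(n \right)} = \frac{-9 - \frac{4}{3}}{n + 7} = - \frac{31}{3 \left(7 + n\right)}$)
$s{\left(V \right)} = 70 - \frac{31}{21 + 3 V}$ ($s{\left(V \right)} = - \frac{31}{21 + 3 V} + 70 = 70 - \frac{31}{21 + 3 V}$)
$\frac{\left(-246881 + 43715\right) - 289599}{-300094 + s{\left(j \right)}} = \frac{\left(-246881 + 43715\right) - 289599}{-300094 + \frac{1439 + 210 \left(-4\right)}{3 \left(7 - 4\right)}} = \frac{-203166 - 289599}{-300094 + \frac{1439 - 840}{3 \cdot 3}} = - \frac{492765}{-300094 + \frac{1}{3} \cdot \frac{1}{3} \cdot 599} = - \frac{492765}{-300094 + \frac{599}{9}} = - \frac{492765}{- \frac{2700247}{9}} = \left(-492765\right) \left(- \frac{9}{2700247}\right) = \frac{4434885}{2700247}$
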